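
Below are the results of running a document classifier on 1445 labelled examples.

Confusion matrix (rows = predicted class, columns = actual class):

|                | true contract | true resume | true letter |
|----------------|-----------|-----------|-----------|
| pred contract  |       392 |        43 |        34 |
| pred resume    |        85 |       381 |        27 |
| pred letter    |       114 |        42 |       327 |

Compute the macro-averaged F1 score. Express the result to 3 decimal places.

0.762

Per-class F1 score (2·TP/(2·TP+FP+FN)):
  contract: TP=392, FP=43+34=77, FN=85+114=199 → 784/1060 = 0.7396
  resume: TP=381, FP=85+27=112, FN=43+42=85 → 762/959 = 0.7946
  letter: TP=327, FP=114+42=156, FN=34+27=61 → 654/871 = 0.7509
Macro-F1 score = mean = (0.7396 + 0.7946 + 0.7509) / 3 = 0.762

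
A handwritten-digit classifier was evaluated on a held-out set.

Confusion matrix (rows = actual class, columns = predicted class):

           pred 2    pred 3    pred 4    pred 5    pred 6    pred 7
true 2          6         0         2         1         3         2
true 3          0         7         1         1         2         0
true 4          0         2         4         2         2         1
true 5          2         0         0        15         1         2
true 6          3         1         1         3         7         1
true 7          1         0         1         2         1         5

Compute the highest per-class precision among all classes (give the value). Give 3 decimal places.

Per-class precision (TP/(TP+FP)):
  2: TP=6, FP=0+0+2+3+1=6 → 6/12 = 0.5000
  3: TP=7, FP=0+2+0+1+0=3 → 7/10 = 0.7000
  4: TP=4, FP=2+1+0+1+1=5 → 4/9 = 0.4444
  5: TP=15, FP=1+1+2+3+2=9 → 15/24 = 0.6250
  6: TP=7, FP=3+2+2+1+1=9 → 7/16 = 0.4375
  7: TP=5, FP=2+0+1+2+1=6 → 5/11 = 0.4545
Highest is class '3' with precision = 0.700.

0.700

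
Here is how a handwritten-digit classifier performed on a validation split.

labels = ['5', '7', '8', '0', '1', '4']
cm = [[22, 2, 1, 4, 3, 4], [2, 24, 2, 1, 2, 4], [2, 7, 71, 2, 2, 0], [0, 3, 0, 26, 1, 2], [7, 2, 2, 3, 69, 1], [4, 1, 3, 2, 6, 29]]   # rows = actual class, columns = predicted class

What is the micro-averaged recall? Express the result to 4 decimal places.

Micro-averaging pools counts across classes: ΣTP=241, ΣFP=75, ΣFN=75.
Micro-recall = TP/(TP+FN) on pooled counts = 0.7627 (equals overall accuracy in single-label multiclass).

0.7627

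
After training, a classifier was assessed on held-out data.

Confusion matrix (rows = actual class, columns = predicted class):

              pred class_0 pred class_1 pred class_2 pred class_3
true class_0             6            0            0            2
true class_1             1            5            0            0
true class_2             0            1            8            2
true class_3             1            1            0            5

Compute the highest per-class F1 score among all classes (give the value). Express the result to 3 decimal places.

Per-class F1 score (2·TP/(2·TP+FP+FN)):
  class_0: TP=6, FP=1+0+1=2, FN=0+0+2=2 → 12/16 = 0.7500
  class_1: TP=5, FP=0+1+1=2, FN=1+0+0=1 → 10/13 = 0.7692
  class_2: TP=8, FP=0+0+0=0, FN=0+1+2=3 → 16/19 = 0.8421
  class_3: TP=5, FP=2+0+2=4, FN=1+1+0=2 → 10/16 = 0.6250
Highest is class 'class_2' with F1 score = 0.842.

0.842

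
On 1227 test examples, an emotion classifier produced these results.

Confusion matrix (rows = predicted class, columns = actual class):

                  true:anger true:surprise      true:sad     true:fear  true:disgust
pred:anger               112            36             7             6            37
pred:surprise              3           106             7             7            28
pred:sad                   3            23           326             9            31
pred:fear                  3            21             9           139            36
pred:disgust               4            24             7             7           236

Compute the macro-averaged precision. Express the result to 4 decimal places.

Per-class precision (TP/(TP+FP)):
  anger: TP=112, FP=36+7+6+37=86 → 112/198 = 0.56566
  surprise: TP=106, FP=3+7+7+28=45 → 106/151 = 0.70199
  sad: TP=326, FP=3+23+9+31=66 → 326/392 = 0.83163
  fear: TP=139, FP=3+21+9+36=69 → 139/208 = 0.66827
  disgust: TP=236, FP=4+24+7+7=42 → 236/278 = 0.84892
Macro-precision = mean = (0.56566 + 0.70199 + 0.83163 + 0.66827 + 0.84892) / 5 = 0.7233

0.7233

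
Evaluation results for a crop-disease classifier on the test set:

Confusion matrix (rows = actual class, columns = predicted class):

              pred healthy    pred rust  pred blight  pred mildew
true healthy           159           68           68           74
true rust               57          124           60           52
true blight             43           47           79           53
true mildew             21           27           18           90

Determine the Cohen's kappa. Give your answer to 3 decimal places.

0.244

Observed agreement pₒ = trace/N = 452/1040 = 0.4346
Expected agreement pₑ = Σ (rowᵢ·colᵢ)/N² = (369·280 + 293·266 + 222·225 + 156·269)/1040² = 0.2526
κ = (pₒ − pₑ)/(1 − pₑ) = (0.4346 − 0.2526)/(1 − 0.2526) = 0.244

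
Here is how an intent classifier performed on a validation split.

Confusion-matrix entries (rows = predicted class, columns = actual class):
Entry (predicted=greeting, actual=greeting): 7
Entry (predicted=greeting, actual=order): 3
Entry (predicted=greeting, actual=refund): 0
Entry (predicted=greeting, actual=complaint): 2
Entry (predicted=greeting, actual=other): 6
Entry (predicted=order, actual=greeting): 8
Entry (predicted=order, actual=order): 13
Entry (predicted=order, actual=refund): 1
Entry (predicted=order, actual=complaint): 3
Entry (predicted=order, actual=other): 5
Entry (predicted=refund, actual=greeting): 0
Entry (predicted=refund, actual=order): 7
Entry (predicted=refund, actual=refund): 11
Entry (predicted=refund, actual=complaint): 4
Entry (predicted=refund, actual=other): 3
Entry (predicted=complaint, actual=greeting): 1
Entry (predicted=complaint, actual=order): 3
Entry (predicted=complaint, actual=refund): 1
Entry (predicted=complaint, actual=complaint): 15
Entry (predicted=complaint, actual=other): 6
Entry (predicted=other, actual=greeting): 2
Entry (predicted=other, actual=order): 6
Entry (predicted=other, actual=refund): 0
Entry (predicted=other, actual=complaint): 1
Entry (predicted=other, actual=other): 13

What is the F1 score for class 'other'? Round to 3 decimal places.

Take TP from the diagonal, FP from the rest of the 'other' prediction marginal, FN from the rest of the 'other' actual marginal.
F1 score = 2·TP/(2·TP+FP+FN).
other: TP=13, FP=2+6+0+1=9, FN=6+5+3+6=20 → 26/55 = 0.4727

0.473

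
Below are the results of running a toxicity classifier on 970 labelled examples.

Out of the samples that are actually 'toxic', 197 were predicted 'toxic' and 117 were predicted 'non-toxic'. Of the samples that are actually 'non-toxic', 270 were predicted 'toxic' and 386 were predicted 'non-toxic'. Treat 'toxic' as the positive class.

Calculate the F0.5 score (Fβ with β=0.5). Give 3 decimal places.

0.451

Fβ = (1+β²)·TP / ((1+β²)·TP + β²·FN + FP), with β²=1/4
= 1.25·197 / (1.25·197 + 0.25·117 + 270) = 0.451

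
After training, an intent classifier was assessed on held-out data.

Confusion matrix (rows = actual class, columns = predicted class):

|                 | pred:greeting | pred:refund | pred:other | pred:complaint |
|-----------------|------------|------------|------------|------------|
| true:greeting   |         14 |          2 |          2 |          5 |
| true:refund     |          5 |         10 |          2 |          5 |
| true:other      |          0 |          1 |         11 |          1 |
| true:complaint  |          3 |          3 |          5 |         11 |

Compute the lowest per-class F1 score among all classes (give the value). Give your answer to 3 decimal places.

Per-class F1 score (2·TP/(2·TP+FP+FN)):
  greeting: TP=14, FP=5+0+3=8, FN=2+2+5=9 → 28/45 = 0.6222
  refund: TP=10, FP=2+1+3=6, FN=5+2+5=12 → 20/38 = 0.5263
  other: TP=11, FP=2+2+5=9, FN=0+1+1=2 → 22/33 = 0.6667
  complaint: TP=11, FP=5+5+1=11, FN=3+3+5=11 → 22/44 = 0.5000
Lowest is class 'complaint' with F1 score = 0.500.

0.500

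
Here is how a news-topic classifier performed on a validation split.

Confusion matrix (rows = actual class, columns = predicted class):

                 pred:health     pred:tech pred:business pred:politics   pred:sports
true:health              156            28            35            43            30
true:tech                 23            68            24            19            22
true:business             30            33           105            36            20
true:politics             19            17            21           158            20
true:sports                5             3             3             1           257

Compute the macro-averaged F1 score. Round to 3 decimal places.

0.605

Per-class F1 score (2·TP/(2·TP+FP+FN)):
  health: TP=156, FP=23+30+19+5=77, FN=28+35+43+30=136 → 312/525 = 0.5943
  tech: TP=68, FP=28+33+17+3=81, FN=23+24+19+22=88 → 136/305 = 0.4459
  business: TP=105, FP=35+24+21+3=83, FN=30+33+36+20=119 → 210/412 = 0.5097
  politics: TP=158, FP=43+19+36+1=99, FN=19+17+21+20=77 → 316/492 = 0.6423
  sports: TP=257, FP=30+22+20+20=92, FN=5+3+3+1=12 → 514/618 = 0.8317
Macro-F1 score = mean = (0.5943 + 0.4459 + 0.5097 + 0.6423 + 0.8317) / 5 = 0.605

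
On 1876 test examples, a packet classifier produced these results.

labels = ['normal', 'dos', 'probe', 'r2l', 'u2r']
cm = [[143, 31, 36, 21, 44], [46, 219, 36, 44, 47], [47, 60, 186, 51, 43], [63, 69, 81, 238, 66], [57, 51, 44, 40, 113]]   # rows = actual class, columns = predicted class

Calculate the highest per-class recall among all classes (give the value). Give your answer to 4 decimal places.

Per-class recall (TP/(TP+FN)):
  normal: TP=143, FN=31+36+21+44=132 → 143/275 = 0.52000
  dos: TP=219, FN=46+36+44+47=173 → 219/392 = 0.55867
  probe: TP=186, FN=47+60+51+43=201 → 186/387 = 0.48062
  r2l: TP=238, FN=63+69+81+66=279 → 238/517 = 0.46035
  u2r: TP=113, FN=57+51+44+40=192 → 113/305 = 0.37049
Highest is class 'dos' with recall = 0.5587.

0.5587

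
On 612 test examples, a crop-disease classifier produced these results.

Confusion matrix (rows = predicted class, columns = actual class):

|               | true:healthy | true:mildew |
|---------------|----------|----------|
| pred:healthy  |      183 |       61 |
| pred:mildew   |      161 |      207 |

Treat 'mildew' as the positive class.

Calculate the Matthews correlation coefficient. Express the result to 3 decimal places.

0.308

MCC = (TP·TN − FP·FN) / √((TP+FP)(TP+FN)(TN+FP)(TN+FN))
Numerator = 207·183 − 161·61 = 28060
Denominator = √(368·268·344·244) = √8278104064 = 90984.0869
MCC = 28060 / 90984.0869 = 0.308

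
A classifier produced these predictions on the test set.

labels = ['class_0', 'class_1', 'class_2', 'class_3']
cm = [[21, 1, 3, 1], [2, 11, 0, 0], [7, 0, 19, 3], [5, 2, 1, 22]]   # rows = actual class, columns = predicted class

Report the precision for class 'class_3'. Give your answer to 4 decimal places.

One-vs-rest for 'class_3': TP = diagonal; FP = other classes predicted 'class_3'; FN = 'class_3' predicted as other.
precision = TP/(TP+FP).
class_3: TP=22, FP=1+0+3=4 → 22/26 = 0.84615

0.8462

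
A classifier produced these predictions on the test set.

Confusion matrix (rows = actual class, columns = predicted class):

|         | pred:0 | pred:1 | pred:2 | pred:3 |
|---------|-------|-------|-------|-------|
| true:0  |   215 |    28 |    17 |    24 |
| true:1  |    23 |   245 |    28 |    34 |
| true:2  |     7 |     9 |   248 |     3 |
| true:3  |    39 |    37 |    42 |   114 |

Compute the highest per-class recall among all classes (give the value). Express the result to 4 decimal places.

0.9288

Per-class recall (TP/(TP+FN)):
  0: TP=215, FN=28+17+24=69 → 215/284 = 0.75704
  1: TP=245, FN=23+28+34=85 → 245/330 = 0.74242
  2: TP=248, FN=7+9+3=19 → 248/267 = 0.92884
  3: TP=114, FN=39+37+42=118 → 114/232 = 0.49138
Highest is class '2' with recall = 0.9288.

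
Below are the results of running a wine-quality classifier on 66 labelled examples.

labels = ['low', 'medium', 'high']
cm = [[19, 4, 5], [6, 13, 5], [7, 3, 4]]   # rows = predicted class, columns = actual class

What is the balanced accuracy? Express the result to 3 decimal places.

Balanced accuracy = mean of per-class recall.
  low: recall = 19/32 = 0.5938
  medium: recall = 13/20 = 0.6500
  high: recall = 4/14 = 0.2857
Mean = (0.5938 + 0.6500 + 0.2857) / 3 = 0.510

0.510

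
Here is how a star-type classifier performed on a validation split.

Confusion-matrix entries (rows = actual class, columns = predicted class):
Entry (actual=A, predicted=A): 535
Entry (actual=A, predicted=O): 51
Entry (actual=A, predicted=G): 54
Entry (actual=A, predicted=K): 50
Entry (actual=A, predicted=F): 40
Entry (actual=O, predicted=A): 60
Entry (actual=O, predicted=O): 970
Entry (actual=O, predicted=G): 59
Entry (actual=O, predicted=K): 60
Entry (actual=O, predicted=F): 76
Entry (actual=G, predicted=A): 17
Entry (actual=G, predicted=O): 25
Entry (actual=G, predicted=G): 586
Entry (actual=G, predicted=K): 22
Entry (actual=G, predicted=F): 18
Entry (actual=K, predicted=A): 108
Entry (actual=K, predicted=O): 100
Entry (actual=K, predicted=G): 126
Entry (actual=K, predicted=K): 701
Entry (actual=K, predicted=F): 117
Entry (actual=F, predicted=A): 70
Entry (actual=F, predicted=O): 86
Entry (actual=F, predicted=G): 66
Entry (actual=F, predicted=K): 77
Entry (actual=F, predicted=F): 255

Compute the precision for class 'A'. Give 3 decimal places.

One-vs-rest for 'A': TP = diagonal; FP = other classes predicted 'A'; FN = 'A' predicted as other.
precision = TP/(TP+FP).
A: TP=535, FP=60+17+108+70=255 → 535/790 = 0.6772

0.677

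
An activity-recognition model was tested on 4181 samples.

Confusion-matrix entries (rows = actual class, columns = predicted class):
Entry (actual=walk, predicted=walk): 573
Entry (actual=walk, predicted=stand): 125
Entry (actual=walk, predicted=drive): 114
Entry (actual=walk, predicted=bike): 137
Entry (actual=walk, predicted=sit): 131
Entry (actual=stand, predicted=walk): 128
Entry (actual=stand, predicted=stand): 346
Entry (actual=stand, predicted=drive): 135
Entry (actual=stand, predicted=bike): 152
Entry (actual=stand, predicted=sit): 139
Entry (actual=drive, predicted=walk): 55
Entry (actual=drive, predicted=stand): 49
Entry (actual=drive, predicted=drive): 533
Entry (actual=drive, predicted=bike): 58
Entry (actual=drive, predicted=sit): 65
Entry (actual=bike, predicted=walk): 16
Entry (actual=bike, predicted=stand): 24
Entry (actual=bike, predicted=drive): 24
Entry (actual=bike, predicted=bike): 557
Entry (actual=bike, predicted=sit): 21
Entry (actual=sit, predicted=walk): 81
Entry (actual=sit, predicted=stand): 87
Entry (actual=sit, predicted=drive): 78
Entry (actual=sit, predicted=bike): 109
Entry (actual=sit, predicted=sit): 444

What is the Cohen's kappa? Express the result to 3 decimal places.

Observed agreement pₒ = trace/N = 2453/4181 = 0.5867
Expected agreement pₑ = Σ (rowᵢ·colᵢ)/N² = (1080·853 + 900·631 + 760·884 + 642·1013 + 799·800)/4181² = 0.1974
κ = (pₒ − pₑ)/(1 − pₑ) = (0.5867 − 0.1974)/(1 − 0.1974) = 0.485

0.485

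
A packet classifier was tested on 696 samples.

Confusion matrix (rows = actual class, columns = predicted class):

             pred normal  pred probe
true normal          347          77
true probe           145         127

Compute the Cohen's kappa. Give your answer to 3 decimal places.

0.299

Observed agreement pₒ = trace/N = 474/696 = 0.6810
Expected agreement pₑ = Σ (rowᵢ·colᵢ)/N² = (424·492 + 272·204)/696² = 0.5452
κ = (pₒ − pₑ)/(1 − pₑ) = (0.6810 − 0.5452)/(1 − 0.5452) = 0.299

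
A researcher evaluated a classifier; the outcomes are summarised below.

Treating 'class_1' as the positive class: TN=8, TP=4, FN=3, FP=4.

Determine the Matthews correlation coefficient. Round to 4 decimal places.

0.2326

MCC = (TP·TN − FP·FN) / √((TP+FP)(TP+FN)(TN+FP)(TN+FN))
Numerator = 4·8 − 4·3 = 20
Denominator = √(8·7·12·11) = √7392 = 85.9767
MCC = 20 / 85.9767 = 0.2326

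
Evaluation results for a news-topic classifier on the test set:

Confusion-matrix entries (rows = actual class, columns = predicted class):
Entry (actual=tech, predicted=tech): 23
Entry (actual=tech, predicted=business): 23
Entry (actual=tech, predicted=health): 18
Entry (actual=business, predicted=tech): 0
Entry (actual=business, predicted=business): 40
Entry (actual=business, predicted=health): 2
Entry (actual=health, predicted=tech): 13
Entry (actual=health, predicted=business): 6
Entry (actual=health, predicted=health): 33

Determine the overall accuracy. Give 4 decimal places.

Accuracy = trace / total = (23+40+33=96) / 158 = 96/158 = 0.6076

0.6076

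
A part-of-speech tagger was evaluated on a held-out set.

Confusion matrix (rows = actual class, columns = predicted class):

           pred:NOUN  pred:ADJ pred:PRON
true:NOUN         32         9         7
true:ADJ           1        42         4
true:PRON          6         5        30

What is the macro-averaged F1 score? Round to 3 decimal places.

0.761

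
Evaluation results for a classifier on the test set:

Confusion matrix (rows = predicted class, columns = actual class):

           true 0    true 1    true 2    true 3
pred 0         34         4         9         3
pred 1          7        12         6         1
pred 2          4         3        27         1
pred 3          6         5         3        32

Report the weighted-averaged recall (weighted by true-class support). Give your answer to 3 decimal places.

0.669

Per-class recall (TP/(TP+FN)):
  0: TP=34, FN=7+4+6=17 → 34/51 = 0.6667
  1: TP=12, FN=4+3+5=12 → 12/24 = 0.5000
  2: TP=27, FN=9+6+3=18 → 27/45 = 0.6000
  3: TP=32, FN=3+1+1=5 → 32/37 = 0.8649
Weighted-recall = Σ (supportᵢ/N)·recallᵢ with N=157: (51/157)·0.6667 + (24/157)·0.5000 + (45/157)·0.6000 + (37/157)·0.8649 = 0.669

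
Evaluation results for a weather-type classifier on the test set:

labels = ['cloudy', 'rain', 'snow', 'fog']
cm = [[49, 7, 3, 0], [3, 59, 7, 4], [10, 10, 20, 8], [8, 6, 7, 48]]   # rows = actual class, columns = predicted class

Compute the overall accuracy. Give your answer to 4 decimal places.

Accuracy = trace / total = (49+59+20+48=176) / 249 = 176/249 = 0.7068

0.7068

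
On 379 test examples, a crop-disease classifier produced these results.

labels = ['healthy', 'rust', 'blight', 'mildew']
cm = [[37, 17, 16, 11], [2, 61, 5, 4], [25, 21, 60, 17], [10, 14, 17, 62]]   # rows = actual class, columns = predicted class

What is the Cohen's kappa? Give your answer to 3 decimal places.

Observed agreement pₒ = trace/N = 220/379 = 0.5805
Expected agreement pₑ = Σ (rowᵢ·colᵢ)/N² = (81·74 + 72·113 + 123·98 + 103·94)/379² = 0.2497
κ = (pₒ − pₑ)/(1 − pₑ) = (0.5805 − 0.2497)/(1 − 0.2497) = 0.441

0.441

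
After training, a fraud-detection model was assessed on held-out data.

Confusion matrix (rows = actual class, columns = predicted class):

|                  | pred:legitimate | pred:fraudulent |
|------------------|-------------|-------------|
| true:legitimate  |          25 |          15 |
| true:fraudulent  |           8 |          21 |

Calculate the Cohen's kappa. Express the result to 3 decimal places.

0.338

Observed agreement pₒ = trace/N = 46/69 = 0.6667
Expected agreement pₑ = Σ (rowᵢ·colᵢ)/N² = (40·33 + 29·36)/69² = 0.4965
κ = (pₒ − pₑ)/(1 − pₑ) = (0.6667 − 0.4965)/(1 − 0.4965) = 0.338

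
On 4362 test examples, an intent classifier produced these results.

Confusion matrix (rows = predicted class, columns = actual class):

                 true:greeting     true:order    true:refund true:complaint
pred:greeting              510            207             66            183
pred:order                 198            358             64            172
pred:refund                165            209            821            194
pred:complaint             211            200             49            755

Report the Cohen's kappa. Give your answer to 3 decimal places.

Observed agreement pₒ = trace/N = 2444/4362 = 0.5603
Expected agreement pₑ = Σ (rowᵢ·colᵢ)/N² = (1084·966 + 974·792 + 1000·1389 + 1304·1215)/4362² = 0.2518
κ = (pₒ − pₑ)/(1 − pₑ) = (0.5603 − 0.2518)/(1 − 0.2518) = 0.412

0.412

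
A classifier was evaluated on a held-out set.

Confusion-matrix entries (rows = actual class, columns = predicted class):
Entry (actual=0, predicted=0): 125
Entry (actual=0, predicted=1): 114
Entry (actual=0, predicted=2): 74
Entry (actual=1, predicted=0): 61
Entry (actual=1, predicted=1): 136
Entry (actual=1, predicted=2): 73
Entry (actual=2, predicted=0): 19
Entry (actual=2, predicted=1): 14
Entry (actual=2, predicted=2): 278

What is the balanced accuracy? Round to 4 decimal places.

Balanced accuracy = mean of per-class recall.
  0: recall = 125/313 = 0.39936
  1: recall = 136/270 = 0.50370
  2: recall = 278/311 = 0.89389
Mean = (0.39936 + 0.50370 + 0.89389) / 3 = 0.5990

0.5990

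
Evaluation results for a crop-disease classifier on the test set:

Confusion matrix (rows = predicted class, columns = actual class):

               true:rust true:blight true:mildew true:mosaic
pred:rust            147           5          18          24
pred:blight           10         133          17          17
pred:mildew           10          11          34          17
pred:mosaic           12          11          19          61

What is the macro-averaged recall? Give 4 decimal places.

0.6379

Per-class recall (TP/(TP+FN)):
  rust: TP=147, FN=10+10+12=32 → 147/179 = 0.82123
  blight: TP=133, FN=5+11+11=27 → 133/160 = 0.83125
  mildew: TP=34, FN=18+17+19=54 → 34/88 = 0.38636
  mosaic: TP=61, FN=24+17+17=58 → 61/119 = 0.51261
Macro-recall = mean = (0.82123 + 0.83125 + 0.38636 + 0.51261) / 4 = 0.6379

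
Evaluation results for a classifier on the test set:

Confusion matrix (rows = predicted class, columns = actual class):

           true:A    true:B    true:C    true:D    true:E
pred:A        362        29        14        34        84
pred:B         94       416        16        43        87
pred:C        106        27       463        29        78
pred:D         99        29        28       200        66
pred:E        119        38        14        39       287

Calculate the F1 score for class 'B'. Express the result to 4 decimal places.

0.6962

Take TP from the diagonal, FP from the rest of the 'B' prediction marginal, FN from the rest of the 'B' actual marginal.
F1 score = 2·TP/(2·TP+FP+FN).
B: TP=416, FP=94+16+43+87=240, FN=29+27+29+38=123 → 832/1195 = 0.69623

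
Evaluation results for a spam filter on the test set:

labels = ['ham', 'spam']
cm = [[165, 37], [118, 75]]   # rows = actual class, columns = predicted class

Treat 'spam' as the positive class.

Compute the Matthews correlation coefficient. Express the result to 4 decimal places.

MCC = (TP·TN − FP·FN) / √((TP+FP)(TP+FN)(TN+FP)(TN+FN))
Numerator = 75·165 − 37·118 = 8009
Denominator = √(112·193·202·283) = √1235700256 = 35152.5284
MCC = 8009 / 35152.5284 = 0.2278

0.2278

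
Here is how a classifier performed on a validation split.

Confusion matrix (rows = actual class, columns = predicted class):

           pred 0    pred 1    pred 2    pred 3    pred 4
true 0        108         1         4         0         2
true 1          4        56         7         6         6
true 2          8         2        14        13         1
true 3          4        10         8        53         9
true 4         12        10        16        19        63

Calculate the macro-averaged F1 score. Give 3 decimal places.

Per-class F1 score (2·TP/(2·TP+FP+FN)):
  0: TP=108, FP=4+8+4+12=28, FN=1+4+0+2=7 → 216/251 = 0.8606
  1: TP=56, FP=1+2+10+10=23, FN=4+7+6+6=23 → 112/158 = 0.7089
  2: TP=14, FP=4+7+8+16=35, FN=8+2+13+1=24 → 28/87 = 0.3218
  3: TP=53, FP=0+6+13+19=38, FN=4+10+8+9=31 → 106/175 = 0.6057
  4: TP=63, FP=2+6+1+9=18, FN=12+10+16+19=57 → 126/201 = 0.6269
Macro-F1 score = mean = (0.8606 + 0.7089 + 0.3218 + 0.6057 + 0.6269) / 5 = 0.625

0.625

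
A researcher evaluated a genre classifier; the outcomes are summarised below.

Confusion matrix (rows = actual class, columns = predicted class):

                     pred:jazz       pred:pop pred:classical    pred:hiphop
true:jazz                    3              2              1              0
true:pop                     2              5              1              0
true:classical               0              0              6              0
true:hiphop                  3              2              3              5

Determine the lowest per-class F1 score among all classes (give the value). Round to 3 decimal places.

0.429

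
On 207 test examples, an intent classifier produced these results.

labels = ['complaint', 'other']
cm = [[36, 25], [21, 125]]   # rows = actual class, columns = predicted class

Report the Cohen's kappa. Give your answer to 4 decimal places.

0.4550

Observed agreement pₒ = trace/N = 161/207 = 0.77778
Expected agreement pₑ = Σ (rowᵢ·colᵢ)/N² = (61·57 + 146·150)/207² = 0.59224
κ = (pₒ − pₑ)/(1 − pₑ) = (0.77778 − 0.59224)/(1 − 0.59224) = 0.4550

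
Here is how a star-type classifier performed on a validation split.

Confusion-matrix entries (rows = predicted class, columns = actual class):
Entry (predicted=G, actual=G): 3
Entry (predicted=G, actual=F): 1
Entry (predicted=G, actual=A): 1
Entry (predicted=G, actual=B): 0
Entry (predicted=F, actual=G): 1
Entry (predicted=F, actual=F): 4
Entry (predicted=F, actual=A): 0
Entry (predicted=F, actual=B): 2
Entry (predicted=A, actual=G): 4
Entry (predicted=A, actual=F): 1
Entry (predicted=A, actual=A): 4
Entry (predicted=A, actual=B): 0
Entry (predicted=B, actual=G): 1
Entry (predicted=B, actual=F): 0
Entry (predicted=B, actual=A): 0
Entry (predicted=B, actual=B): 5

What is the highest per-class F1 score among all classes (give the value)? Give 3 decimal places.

0.769

Per-class F1 score (2·TP/(2·TP+FP+FN)):
  G: TP=3, FP=1+1+0=2, FN=1+4+1=6 → 6/14 = 0.4286
  F: TP=4, FP=1+0+2=3, FN=1+1+0=2 → 8/13 = 0.6154
  A: TP=4, FP=4+1+0=5, FN=1+0+0=1 → 8/14 = 0.5714
  B: TP=5, FP=1+0+0=1, FN=0+2+0=2 → 10/13 = 0.7692
Highest is class 'B' with F1 score = 0.769.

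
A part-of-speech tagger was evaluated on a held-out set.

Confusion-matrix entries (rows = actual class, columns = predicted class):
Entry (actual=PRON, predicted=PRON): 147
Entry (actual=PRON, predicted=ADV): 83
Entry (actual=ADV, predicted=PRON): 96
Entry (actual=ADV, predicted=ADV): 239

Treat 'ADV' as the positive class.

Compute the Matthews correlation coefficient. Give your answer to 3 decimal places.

MCC = (TP·TN − FP·FN) / √((TP+FP)(TP+FN)(TN+FP)(TN+FN))
Numerator = 239·147 − 83·96 = 27165
Denominator = √(322·335·230·243) = √6028854300 = 77645.6972
MCC = 27165 / 77645.6972 = 0.350

0.350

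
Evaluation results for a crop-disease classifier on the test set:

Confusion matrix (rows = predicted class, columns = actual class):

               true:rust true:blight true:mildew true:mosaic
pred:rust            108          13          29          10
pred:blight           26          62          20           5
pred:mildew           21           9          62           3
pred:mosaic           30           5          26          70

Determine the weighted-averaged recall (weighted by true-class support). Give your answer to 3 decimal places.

Per-class recall (TP/(TP+FN)):
  rust: TP=108, FN=26+21+30=77 → 108/185 = 0.5838
  blight: TP=62, FN=13+9+5=27 → 62/89 = 0.6966
  mildew: TP=62, FN=29+20+26=75 → 62/137 = 0.4526
  mosaic: TP=70, FN=10+5+3=18 → 70/88 = 0.7955
Weighted-recall = Σ (supportᵢ/N)·recallᵢ with N=499: (185/499)·0.5838 + (89/499)·0.6966 + (137/499)·0.4526 + (88/499)·0.7955 = 0.605

0.605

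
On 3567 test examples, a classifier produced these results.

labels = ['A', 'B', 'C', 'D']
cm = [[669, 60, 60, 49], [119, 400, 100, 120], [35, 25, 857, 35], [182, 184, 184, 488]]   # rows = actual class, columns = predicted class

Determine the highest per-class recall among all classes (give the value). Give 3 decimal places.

0.900

Per-class recall (TP/(TP+FN)):
  A: TP=669, FN=60+60+49=169 → 669/838 = 0.7983
  B: TP=400, FN=119+100+120=339 → 400/739 = 0.5413
  C: TP=857, FN=35+25+35=95 → 857/952 = 0.9002
  D: TP=488, FN=182+184+184=550 → 488/1038 = 0.4701
Highest is class 'C' with recall = 0.900.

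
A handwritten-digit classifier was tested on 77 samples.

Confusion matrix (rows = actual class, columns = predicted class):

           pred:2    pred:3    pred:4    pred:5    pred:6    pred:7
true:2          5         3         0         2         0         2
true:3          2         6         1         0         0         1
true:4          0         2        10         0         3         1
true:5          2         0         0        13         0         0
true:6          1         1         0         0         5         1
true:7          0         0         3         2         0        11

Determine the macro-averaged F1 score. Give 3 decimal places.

0.632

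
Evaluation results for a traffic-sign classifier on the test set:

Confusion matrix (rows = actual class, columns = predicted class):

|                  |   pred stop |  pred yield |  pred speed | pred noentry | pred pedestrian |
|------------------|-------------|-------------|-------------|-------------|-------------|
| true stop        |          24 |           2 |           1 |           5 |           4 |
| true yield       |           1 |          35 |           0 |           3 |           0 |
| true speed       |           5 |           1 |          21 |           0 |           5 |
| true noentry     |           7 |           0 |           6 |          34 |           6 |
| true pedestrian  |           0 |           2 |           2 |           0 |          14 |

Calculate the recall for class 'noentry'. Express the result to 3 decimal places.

0.642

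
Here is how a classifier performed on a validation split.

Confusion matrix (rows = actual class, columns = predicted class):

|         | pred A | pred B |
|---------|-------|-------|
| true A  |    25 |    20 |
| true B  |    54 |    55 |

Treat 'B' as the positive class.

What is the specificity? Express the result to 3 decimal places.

0.556

Specificity = TN/(TN+FP) = 25/(25+20) = 0.556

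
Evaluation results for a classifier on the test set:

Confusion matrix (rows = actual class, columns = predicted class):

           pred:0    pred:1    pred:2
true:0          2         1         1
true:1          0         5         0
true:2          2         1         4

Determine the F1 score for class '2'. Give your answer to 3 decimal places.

Treat '2' as positive and all other classes as negative.
F1 score = 2·TP/(2·TP+FP+FN).
2: TP=4, FP=1+0=1, FN=2+1=3 → 8/12 = 0.6667

0.667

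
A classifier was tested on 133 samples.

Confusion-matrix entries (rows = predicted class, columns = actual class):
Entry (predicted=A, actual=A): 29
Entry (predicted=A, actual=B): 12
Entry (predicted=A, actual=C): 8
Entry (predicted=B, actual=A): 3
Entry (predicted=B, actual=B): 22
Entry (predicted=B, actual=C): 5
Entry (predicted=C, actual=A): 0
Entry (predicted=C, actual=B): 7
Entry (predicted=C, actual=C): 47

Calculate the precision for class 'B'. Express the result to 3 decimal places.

0.733

Treat 'B' as positive and all other classes as negative.
precision = TP/(TP+FP).
B: TP=22, FP=3+5=8 → 22/30 = 0.7333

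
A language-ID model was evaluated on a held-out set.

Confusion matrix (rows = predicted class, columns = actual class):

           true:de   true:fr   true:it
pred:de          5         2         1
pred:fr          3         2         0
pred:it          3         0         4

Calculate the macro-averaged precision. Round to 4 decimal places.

0.5321

Per-class precision (TP/(TP+FP)):
  de: TP=5, FP=2+1=3 → 5/8 = 0.62500
  fr: TP=2, FP=3+0=3 → 2/5 = 0.40000
  it: TP=4, FP=3+0=3 → 4/7 = 0.57143
Macro-precision = mean = (0.62500 + 0.40000 + 0.57143) / 3 = 0.5321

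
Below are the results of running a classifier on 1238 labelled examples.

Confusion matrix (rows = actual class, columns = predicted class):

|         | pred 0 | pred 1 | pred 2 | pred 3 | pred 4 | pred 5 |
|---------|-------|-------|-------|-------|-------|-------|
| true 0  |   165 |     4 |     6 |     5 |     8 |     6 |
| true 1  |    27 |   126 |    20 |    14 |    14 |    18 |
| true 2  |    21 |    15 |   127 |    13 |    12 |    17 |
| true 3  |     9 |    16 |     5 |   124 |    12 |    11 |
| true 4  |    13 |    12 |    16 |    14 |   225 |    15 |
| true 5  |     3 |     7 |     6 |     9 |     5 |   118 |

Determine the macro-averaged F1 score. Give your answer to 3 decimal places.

Per-class F1 score (2·TP/(2·TP+FP+FN)):
  0: TP=165, FP=27+21+9+13+3=73, FN=4+6+5+8+6=29 → 330/432 = 0.7639
  1: TP=126, FP=4+15+16+12+7=54, FN=27+20+14+14+18=93 → 252/399 = 0.6316
  2: TP=127, FP=6+20+5+16+6=53, FN=21+15+13+12+17=78 → 254/385 = 0.6597
  3: TP=124, FP=5+14+13+14+9=55, FN=9+16+5+12+11=53 → 248/356 = 0.6966
  4: TP=225, FP=8+14+12+12+5=51, FN=13+12+16+14+15=70 → 450/571 = 0.7881
  5: TP=118, FP=6+18+17+11+15=67, FN=3+7+6+9+5=30 → 236/333 = 0.7087
Macro-F1 score = mean = (0.7639 + 0.6316 + 0.6597 + 0.6966 + 0.7881 + 0.7087) / 6 = 0.708

0.708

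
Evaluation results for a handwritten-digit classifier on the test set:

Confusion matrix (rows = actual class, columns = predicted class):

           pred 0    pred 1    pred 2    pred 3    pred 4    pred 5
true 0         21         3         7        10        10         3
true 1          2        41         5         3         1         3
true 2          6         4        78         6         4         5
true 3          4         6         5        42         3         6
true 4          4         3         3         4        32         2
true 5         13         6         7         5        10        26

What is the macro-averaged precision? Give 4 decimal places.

Per-class precision (TP/(TP+FP)):
  0: TP=21, FP=2+6+4+4+13=29 → 21/50 = 0.42000
  1: TP=41, FP=3+4+6+3+6=22 → 41/63 = 0.65079
  2: TP=78, FP=7+5+5+3+7=27 → 78/105 = 0.74286
  3: TP=42, FP=10+3+6+4+5=28 → 42/70 = 0.60000
  4: TP=32, FP=10+1+4+3+10=28 → 32/60 = 0.53333
  5: TP=26, FP=3+3+5+6+2=19 → 26/45 = 0.57778
Macro-precision = mean = (0.42000 + 0.65079 + 0.74286 + 0.60000 + 0.53333 + 0.57778) / 6 = 0.5875

0.5875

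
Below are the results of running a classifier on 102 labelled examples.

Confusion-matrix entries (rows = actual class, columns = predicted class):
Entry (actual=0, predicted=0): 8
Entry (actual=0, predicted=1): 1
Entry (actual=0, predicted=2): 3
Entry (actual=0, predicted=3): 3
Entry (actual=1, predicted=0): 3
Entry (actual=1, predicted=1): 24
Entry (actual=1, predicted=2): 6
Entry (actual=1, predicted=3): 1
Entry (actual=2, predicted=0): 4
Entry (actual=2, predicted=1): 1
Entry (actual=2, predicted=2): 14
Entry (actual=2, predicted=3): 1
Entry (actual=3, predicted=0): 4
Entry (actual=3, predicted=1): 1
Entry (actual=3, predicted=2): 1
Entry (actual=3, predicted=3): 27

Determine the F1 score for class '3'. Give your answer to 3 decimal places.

0.831

Treat '3' as positive and all other classes as negative.
F1 score = 2·TP/(2·TP+FP+FN).
3: TP=27, FP=3+1+1=5, FN=4+1+1=6 → 54/65 = 0.8308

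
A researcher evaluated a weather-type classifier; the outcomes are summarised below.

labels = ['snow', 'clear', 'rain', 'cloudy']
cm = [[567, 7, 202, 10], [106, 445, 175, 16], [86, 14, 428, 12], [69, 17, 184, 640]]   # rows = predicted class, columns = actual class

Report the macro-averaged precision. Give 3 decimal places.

Per-class precision (TP/(TP+FP)):
  snow: TP=567, FP=7+202+10=219 → 567/786 = 0.7214
  clear: TP=445, FP=106+175+16=297 → 445/742 = 0.5997
  rain: TP=428, FP=86+14+12=112 → 428/540 = 0.7926
  cloudy: TP=640, FP=69+17+184=270 → 640/910 = 0.7033
Macro-precision = mean = (0.7214 + 0.5997 + 0.7926 + 0.7033) / 4 = 0.704

0.704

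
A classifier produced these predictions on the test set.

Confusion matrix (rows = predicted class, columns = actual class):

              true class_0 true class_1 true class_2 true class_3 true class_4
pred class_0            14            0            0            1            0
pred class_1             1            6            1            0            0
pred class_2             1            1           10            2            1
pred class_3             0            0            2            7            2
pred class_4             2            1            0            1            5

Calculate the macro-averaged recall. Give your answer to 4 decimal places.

0.7117

Per-class recall (TP/(TP+FN)):
  class_0: TP=14, FN=1+1+0+2=4 → 14/18 = 0.77778
  class_1: TP=6, FN=0+1+0+1=2 → 6/8 = 0.75000
  class_2: TP=10, FN=0+1+2+0=3 → 10/13 = 0.76923
  class_3: TP=7, FN=1+0+2+1=4 → 7/11 = 0.63636
  class_4: TP=5, FN=0+0+1+2=3 → 5/8 = 0.62500
Macro-recall = mean = (0.77778 + 0.75000 + 0.76923 + 0.63636 + 0.62500) / 5 = 0.7117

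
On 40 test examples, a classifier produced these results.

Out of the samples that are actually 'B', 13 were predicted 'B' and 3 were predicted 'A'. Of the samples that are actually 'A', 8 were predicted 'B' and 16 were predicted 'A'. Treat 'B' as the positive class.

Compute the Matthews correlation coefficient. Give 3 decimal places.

0.470

MCC = (TP·TN − FP·FN) / √((TP+FP)(TP+FN)(TN+FP)(TN+FN))
Numerator = 13·16 − 8·3 = 184
Denominator = √(21·16·24·19) = √153216 = 391.4282
MCC = 184 / 391.4282 = 0.470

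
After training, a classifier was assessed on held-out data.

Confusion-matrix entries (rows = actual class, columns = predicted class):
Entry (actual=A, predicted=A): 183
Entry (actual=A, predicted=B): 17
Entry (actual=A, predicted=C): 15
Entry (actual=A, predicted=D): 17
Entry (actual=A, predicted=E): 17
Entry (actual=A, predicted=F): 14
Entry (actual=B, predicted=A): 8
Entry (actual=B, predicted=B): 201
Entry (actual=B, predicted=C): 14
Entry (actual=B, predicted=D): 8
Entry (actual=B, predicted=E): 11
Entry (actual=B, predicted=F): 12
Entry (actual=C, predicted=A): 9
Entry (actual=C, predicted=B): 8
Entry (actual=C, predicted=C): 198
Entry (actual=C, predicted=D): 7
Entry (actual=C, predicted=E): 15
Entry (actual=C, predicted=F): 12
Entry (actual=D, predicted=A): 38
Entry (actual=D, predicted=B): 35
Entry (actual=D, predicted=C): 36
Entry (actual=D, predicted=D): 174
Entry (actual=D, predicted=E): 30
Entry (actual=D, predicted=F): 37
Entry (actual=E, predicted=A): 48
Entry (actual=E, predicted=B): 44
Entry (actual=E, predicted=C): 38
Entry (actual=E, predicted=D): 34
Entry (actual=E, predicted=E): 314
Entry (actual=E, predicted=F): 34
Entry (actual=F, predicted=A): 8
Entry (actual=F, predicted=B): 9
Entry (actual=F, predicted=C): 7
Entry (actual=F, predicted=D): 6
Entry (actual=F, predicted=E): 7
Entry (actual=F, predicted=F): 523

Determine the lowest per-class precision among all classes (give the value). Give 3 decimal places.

Per-class precision (TP/(TP+FP)):
  A: TP=183, FP=8+9+38+48+8=111 → 183/294 = 0.6224
  B: TP=201, FP=17+8+35+44+9=113 → 201/314 = 0.6401
  C: TP=198, FP=15+14+36+38+7=110 → 198/308 = 0.6429
  D: TP=174, FP=17+8+7+34+6=72 → 174/246 = 0.7073
  E: TP=314, FP=17+11+15+30+7=80 → 314/394 = 0.7970
  F: TP=523, FP=14+12+12+37+34=109 → 523/632 = 0.8275
Lowest is class 'A' with precision = 0.622.

0.622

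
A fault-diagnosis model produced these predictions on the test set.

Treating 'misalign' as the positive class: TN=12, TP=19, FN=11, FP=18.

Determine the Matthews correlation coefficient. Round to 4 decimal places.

0.0343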